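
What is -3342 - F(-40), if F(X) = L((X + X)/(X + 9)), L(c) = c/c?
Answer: -3343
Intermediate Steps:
L(c) = 1
F(X) = 1
-3342 - F(-40) = -3342 - 1*1 = -3342 - 1 = -3343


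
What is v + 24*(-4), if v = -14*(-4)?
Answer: -40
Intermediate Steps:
v = 56
v + 24*(-4) = 56 + 24*(-4) = 56 - 96 = -40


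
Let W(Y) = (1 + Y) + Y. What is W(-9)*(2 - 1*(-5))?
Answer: -119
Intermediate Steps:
W(Y) = 1 + 2*Y
W(-9)*(2 - 1*(-5)) = (1 + 2*(-9))*(2 - 1*(-5)) = (1 - 18)*(2 + 5) = -17*7 = -119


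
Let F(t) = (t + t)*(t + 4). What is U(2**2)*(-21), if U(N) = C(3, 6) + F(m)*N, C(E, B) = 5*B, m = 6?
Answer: -10710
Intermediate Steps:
F(t) = 2*t*(4 + t) (F(t) = (2*t)*(4 + t) = 2*t*(4 + t))
U(N) = 30 + 120*N (U(N) = 5*6 + (2*6*(4 + 6))*N = 30 + (2*6*10)*N = 30 + 120*N)
U(2**2)*(-21) = (30 + 120*2**2)*(-21) = (30 + 120*4)*(-21) = (30 + 480)*(-21) = 510*(-21) = -10710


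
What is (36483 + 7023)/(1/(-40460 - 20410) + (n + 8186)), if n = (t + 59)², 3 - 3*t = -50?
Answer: 7944630660/2568186457 ≈ 3.0935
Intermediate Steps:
t = 53/3 (t = 1 - ⅓*(-50) = 1 + 50/3 = 53/3 ≈ 17.667)
n = 52900/9 (n = (53/3 + 59)² = (230/3)² = 52900/9 ≈ 5877.8)
(36483 + 7023)/(1/(-40460 - 20410) + (n + 8186)) = (36483 + 7023)/(1/(-40460 - 20410) + (52900/9 + 8186)) = 43506/(1/(-60870) + 126574/9) = 43506/(-1/60870 + 126574/9) = 43506/(2568186457/182610) = 43506*(182610/2568186457) = 7944630660/2568186457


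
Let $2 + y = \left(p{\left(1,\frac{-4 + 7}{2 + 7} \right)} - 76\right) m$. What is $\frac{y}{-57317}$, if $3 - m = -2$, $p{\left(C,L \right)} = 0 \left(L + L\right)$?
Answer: $\frac{382}{57317} \approx 0.0066647$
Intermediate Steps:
$p{\left(C,L \right)} = 0$ ($p{\left(C,L \right)} = 0 \cdot 2 L = 0$)
$m = 5$ ($m = 3 - -2 = 3 + 2 = 5$)
$y = -382$ ($y = -2 + \left(0 - 76\right) 5 = -2 - 380 = -382$)
$\frac{y}{-57317} = - \frac{382}{-57317} = \left(-382\right) \left(- \frac{1}{57317}\right) = \frac{382}{57317}$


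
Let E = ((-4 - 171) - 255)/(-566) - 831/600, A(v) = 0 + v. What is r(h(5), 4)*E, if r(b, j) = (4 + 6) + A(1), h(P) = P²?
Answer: -389301/56600 ≈ -6.8781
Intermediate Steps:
A(v) = v
E = -35391/56600 (E = (-175 - 255)*(-1/566) - 831*1/600 = -430*(-1/566) - 277/200 = 215/283 - 277/200 = -35391/56600 ≈ -0.62528)
r(b, j) = 11 (r(b, j) = (4 + 6) + 1 = 10 + 1 = 11)
r(h(5), 4)*E = 11*(-35391/56600) = -389301/56600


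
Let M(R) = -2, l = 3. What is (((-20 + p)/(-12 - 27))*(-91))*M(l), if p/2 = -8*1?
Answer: 168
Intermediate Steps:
p = -16 (p = 2*(-8*1) = 2*(-8) = -16)
(((-20 + p)/(-12 - 27))*(-91))*M(l) = (((-20 - 16)/(-12 - 27))*(-91))*(-2) = (-36/(-39)*(-91))*(-2) = (-36*(-1/39)*(-91))*(-2) = ((12/13)*(-91))*(-2) = -84*(-2) = 168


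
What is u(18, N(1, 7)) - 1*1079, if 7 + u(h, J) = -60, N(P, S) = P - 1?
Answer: -1146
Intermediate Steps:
N(P, S) = -1 + P
u(h, J) = -67 (u(h, J) = -7 - 60 = -67)
u(18, N(1, 7)) - 1*1079 = -67 - 1*1079 = -67 - 1079 = -1146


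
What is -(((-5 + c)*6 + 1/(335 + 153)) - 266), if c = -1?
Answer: 147375/488 ≈ 302.00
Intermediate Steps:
-(((-5 + c)*6 + 1/(335 + 153)) - 266) = -(((-5 - 1)*6 + 1/(335 + 153)) - 266) = -((-6*6 + 1/488) - 266) = -((-36 + 1/488) - 266) = -(-17567/488 - 266) = -1*(-147375/488) = 147375/488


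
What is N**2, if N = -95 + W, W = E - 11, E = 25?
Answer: 6561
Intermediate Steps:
W = 14 (W = 25 - 11 = 14)
N = -81 (N = -95 + 14 = -81)
N**2 = (-81)**2 = 6561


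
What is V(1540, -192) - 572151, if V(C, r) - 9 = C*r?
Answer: -867822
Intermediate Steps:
V(C, r) = 9 + C*r
V(1540, -192) - 572151 = (9 + 1540*(-192)) - 572151 = (9 - 295680) - 572151 = -295671 - 572151 = -867822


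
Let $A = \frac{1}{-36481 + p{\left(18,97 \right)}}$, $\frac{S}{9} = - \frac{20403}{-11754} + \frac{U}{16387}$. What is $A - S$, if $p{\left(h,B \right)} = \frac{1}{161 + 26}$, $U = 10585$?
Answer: $- \frac{782410074236290}{36499836301803} \approx -21.436$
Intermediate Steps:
$p{\left(h,B \right)} = \frac{1}{187}$
$S = \frac{458760051}{21401422}$ ($S = 9 \left(- \frac{20403}{-11754} + \frac{10585}{16387}\right) = 9 \left(\left(-20403\right) \left(- \frac{1}{11754}\right) + 10585 \cdot \frac{1}{16387}\right) = 9 \left(\frac{2267}{1306} + \frac{10585}{16387}\right) = 9 \cdot \frac{50973339}{21401422} = \frac{458760051}{21401422} \approx 21.436$)
$A = - \frac{187}{6821946}$ ($A = \frac{1}{-36481 + \frac{1}{187}} = \frac{1}{- \frac{6821946}{187}} = - \frac{187}{6821946} \approx -2.7412 \cdot 10^{-5}$)
$A - S = - \frac{187}{6821946} - \frac{458760051}{21401422} = - \frac{782410074236290}{36499836301803}$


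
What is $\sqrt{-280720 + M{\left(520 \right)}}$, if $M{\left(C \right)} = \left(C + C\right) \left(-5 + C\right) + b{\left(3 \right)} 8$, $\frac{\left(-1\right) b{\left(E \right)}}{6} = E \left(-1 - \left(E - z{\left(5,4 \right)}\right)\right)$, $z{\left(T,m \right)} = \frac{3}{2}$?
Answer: $6 \sqrt{7090} \approx 505.21$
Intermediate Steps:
$z{\left(T,m \right)} = \frac{3}{2}$ ($z{\left(T,m \right)} = 3 \cdot \frac{1}{2} = \frac{3}{2}$)
$b{\left(E \right)} = - 6 E \left(\frac{1}{2} - E\right)$ ($b{\left(E \right)} = - 6 E \left(-1 - \left(- \frac{3}{2} + E\right)\right) = - 6 E \left(\frac{1}{2} - E\right)$)
$M{\left(C \right)} = 360 + 2 C \left(-5 + C\right)$ ($M{\left(C \right)} = \left(C + C\right) \left(-5 + C\right) + 3 \cdot 3 \left(-1 + 2 \cdot 3\right) 8 = 2 C \left(-5 + C\right) + 3 \cdot 3 \left(-1 + 6\right) 8 = 2 C \left(-5 + C\right) + 3 \cdot 3 \cdot 5 \cdot 8 = 2 C \left(-5 + C\right) + 45 \cdot 8 = 2 C \left(-5 + C\right) + 360 = 360 + 2 C \left(-5 + C\right)$)
$\sqrt{-280720 + M{\left(520 \right)}} = \sqrt{-280720 + \left(360 - 5200 + 2 \cdot 520^{2}\right)} = \sqrt{-280720 + \left(360 - 5200 + 2 \cdot 270400\right)} = \sqrt{-280720 + \left(360 - 5200 + 540800\right)} = \sqrt{-280720 + 535960} = \sqrt{255240} = 6 \sqrt{7090}$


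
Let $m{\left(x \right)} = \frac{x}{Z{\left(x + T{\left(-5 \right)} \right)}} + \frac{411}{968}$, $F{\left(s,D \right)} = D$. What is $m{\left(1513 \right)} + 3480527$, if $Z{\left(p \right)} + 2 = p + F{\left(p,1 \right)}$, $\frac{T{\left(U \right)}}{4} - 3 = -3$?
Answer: $\frac{79596204557}{22869} \approx 3.4805 \cdot 10^{6}$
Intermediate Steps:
$T{\left(U \right)} = 0$ ($T{\left(U \right)} = 12 + 4 \left(-3\right) = 12 - 12 = 0$)
$Z{\left(p \right)} = -1 + p$ ($Z{\left(p \right)} = -2 + \left(p + 1\right) = -2 + \left(1 + p\right) = -1 + p$)
$m{\left(x \right)} = \frac{411}{968} + \frac{x}{-1 + x}$ ($m{\left(x \right)} = \frac{x}{-1 + \left(x + 0\right)} + \frac{411}{968} = \frac{x}{-1 + x} + 411 \cdot \frac{1}{968} = \frac{x}{-1 + x} + \frac{411}{968} = \frac{411}{968} + \frac{x}{-1 + x}$)
$m{\left(1513 \right)} + 3480527 = \frac{-411 + 1379 \cdot 1513}{968 \left(-1 + 1513\right)} + 3480527 = \frac{-411 + 2086427}{968 \cdot 1512} + 3480527 = \frac{1}{968} \cdot \frac{1}{1512} \cdot 2086016 + 3480527 = \frac{32594}{22869} + 3480527 = \frac{79596204557}{22869}$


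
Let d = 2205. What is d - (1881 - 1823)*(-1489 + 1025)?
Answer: 29117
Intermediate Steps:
d - (1881 - 1823)*(-1489 + 1025) = 2205 - (1881 - 1823)*(-1489 + 1025) = 2205 - 58*(-464) = 2205 - 1*(-26912) = 2205 + 26912 = 29117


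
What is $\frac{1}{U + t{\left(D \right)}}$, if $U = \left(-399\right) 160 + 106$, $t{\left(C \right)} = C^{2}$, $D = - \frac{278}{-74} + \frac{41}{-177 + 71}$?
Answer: $- \frac{15382084}{980187052567} \approx -1.5693 \cdot 10^{-5}$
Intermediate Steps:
$D = \frac{13217}{3922}$ ($D = \left(-278\right) \left(- \frac{1}{74}\right) + \frac{41}{-106} = \frac{139}{37} + 41 \left(- \frac{1}{106}\right) = \frac{139}{37} - \frac{41}{106} = \frac{13217}{3922} \approx 3.37$)
$U = -63734$ ($U = -63840 + 106 = -63734$)
$\frac{1}{U + t{\left(D \right)}} = \frac{1}{-63734 + \left(\frac{13217}{3922}\right)^{2}} = \frac{1}{-63734 + \frac{174689089}{15382084}} = \frac{1}{- \frac{980187052567}{15382084}} = - \frac{15382084}{980187052567}$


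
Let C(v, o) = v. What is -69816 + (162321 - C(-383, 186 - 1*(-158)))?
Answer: 92888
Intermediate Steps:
-69816 + (162321 - C(-383, 186 - 1*(-158))) = -69816 + (162321 - 1*(-383)) = -69816 + (162321 + 383) = -69816 + 162704 = 92888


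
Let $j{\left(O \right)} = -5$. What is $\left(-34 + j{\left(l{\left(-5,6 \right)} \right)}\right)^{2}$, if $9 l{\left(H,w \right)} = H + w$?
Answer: $1521$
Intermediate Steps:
$l{\left(H,w \right)} = \frac{H}{9} + \frac{w}{9}$ ($l{\left(H,w \right)} = \frac{H + w}{9} = \frac{H}{9} + \frac{w}{9}$)
$\left(-34 + j{\left(l{\left(-5,6 \right)} \right)}\right)^{2} = \left(-34 - 5\right)^{2} = \left(-39\right)^{2} = 1521$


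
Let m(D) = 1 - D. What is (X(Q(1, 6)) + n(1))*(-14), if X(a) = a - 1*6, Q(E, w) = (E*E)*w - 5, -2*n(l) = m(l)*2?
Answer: 70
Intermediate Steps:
n(l) = -1 + l (n(l) = -(1 - l)*2/2 = -(2 - 2*l)/2 = -1 + l)
Q(E, w) = -5 + w*E² (Q(E, w) = E²*w - 5 = w*E² - 5 = -5 + w*E²)
X(a) = -6 + a (X(a) = a - 6 = -6 + a)
(X(Q(1, 6)) + n(1))*(-14) = ((-6 + (-5 + 6*1²)) + (-1 + 1))*(-14) = ((-6 + (-5 + 6*1)) + 0)*(-14) = ((-6 + (-5 + 6)) + 0)*(-14) = ((-6 + 1) + 0)*(-14) = (-5 + 0)*(-14) = -5*(-14) = 70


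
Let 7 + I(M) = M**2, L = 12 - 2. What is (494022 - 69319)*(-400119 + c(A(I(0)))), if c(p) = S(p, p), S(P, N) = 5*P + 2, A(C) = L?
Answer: -169909655101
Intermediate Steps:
L = 10
I(M) = -7 + M**2
A(C) = 10
S(P, N) = 2 + 5*P
c(p) = 2 + 5*p
(494022 - 69319)*(-400119 + c(A(I(0)))) = (494022 - 69319)*(-400119 + (2 + 5*10)) = 424703*(-400119 + (2 + 50)) = 424703*(-400119 + 52) = 424703*(-400067) = -169909655101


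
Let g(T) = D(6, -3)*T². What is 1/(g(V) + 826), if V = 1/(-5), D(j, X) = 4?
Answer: 25/20654 ≈ 0.0012104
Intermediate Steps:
V = -⅕ ≈ -0.20000
g(T) = 4*T²
1/(g(V) + 826) = 1/(4*(-⅕)² + 826) = 1/(4*(1/25) + 826) = 1/(4/25 + 826) = 1/(20654/25) = 25/20654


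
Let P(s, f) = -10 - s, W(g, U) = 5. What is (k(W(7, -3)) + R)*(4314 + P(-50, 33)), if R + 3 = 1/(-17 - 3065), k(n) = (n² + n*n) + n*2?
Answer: 382440121/1541 ≈ 2.4818e+5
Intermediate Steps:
k(n) = 2*n + 2*n² (k(n) = (n² + n²) + 2*n = 2*n² + 2*n = 2*n + 2*n²)
R = -9247/3082 (R = -3 + 1/(-17 - 3065) = -3 + 1/(-3082) = -3 - 1/3082 = -9247/3082 ≈ -3.0003)
(k(W(7, -3)) + R)*(4314 + P(-50, 33)) = (2*5*(1 + 5) - 9247/3082)*(4314 + (-10 - 1*(-50))) = (2*5*6 - 9247/3082)*(4314 + (-10 + 50)) = (60 - 9247/3082)*(4314 + 40) = (175673/3082)*4354 = 382440121/1541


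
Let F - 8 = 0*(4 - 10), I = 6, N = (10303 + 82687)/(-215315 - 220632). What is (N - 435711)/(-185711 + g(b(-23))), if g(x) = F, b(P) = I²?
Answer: 189946996307/80956665741 ≈ 2.3463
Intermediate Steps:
N = -92990/435947 (N = 92990/(-435947) = 92990*(-1/435947) = -92990/435947 ≈ -0.21331)
b(P) = 36 (b(P) = 6² = 36)
F = 8 (F = 8 + 0*(4 - 10) = 8 + 0*(-6) = 8 + 0 = 8)
g(x) = 8
(N - 435711)/(-185711 + g(b(-23))) = (-92990/435947 - 435711)/(-185711 + 8) = -189946996307/435947/(-185703) = -189946996307/435947*(-1/185703) = 189946996307/80956665741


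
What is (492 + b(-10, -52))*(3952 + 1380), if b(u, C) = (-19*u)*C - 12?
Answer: -50120800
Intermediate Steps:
b(u, C) = -12 - 19*C*u (b(u, C) = -19*C*u - 12 = -12 - 19*C*u)
(492 + b(-10, -52))*(3952 + 1380) = (492 + (-12 - 19*(-52)*(-10)))*(3952 + 1380) = (492 + (-12 - 9880))*5332 = (492 - 9892)*5332 = -9400*5332 = -50120800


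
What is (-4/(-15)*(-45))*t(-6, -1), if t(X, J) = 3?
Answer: -36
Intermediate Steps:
(-4/(-15)*(-45))*t(-6, -1) = (-4/(-15)*(-45))*3 = (-4*(-1/15)*(-45))*3 = ((4/15)*(-45))*3 = -12*3 = -36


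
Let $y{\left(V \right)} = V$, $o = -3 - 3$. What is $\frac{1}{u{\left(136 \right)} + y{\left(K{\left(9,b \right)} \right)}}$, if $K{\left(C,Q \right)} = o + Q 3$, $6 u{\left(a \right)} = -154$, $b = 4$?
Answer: $- \frac{3}{59} \approx -0.050847$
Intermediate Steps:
$o = -6$ ($o = -3 - 3 = -6$)
$u{\left(a \right)} = - \frac{77}{3}$ ($u{\left(a \right)} = \frac{1}{6} \left(-154\right) = - \frac{77}{3}$)
$K{\left(C,Q \right)} = -6 + 3 Q$ ($K{\left(C,Q \right)} = -6 + Q 3 = -6 + 3 Q$)
$\frac{1}{u{\left(136 \right)} + y{\left(K{\left(9,b \right)} \right)}} = \frac{1}{- \frac{77}{3} + \left(-6 + 3 \cdot 4\right)} = \frac{1}{- \frac{77}{3} + \left(-6 + 12\right)} = \frac{1}{- \frac{77}{3} + 6} = \frac{1}{- \frac{59}{3}} = - \frac{3}{59}$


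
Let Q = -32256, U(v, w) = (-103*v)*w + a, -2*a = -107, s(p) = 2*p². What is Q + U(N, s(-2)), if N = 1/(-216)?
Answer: -1738729/54 ≈ -32199.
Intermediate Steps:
a = 107/2 (a = -½*(-107) = 107/2 ≈ 53.500)
N = -1/216 ≈ -0.0046296
U(v, w) = 107/2 - 103*v*w (U(v, w) = (-103*v)*w + 107/2 = -103*v*w + 107/2 = 107/2 - 103*v*w)
Q + U(N, s(-2)) = -32256 + (107/2 - 103*(-1/216)*2*(-2)²) = -32256 + (107/2 - 103*(-1/216)*2*4) = -32256 + (107/2 - 103*(-1/216)*8) = -32256 + (107/2 + 103/27) = -32256 + 3095/54 = -1738729/54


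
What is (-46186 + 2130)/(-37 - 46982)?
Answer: 44056/47019 ≈ 0.93698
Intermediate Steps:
(-46186 + 2130)/(-37 - 46982) = -44056/(-47019) = -44056*(-1/47019) = 44056/47019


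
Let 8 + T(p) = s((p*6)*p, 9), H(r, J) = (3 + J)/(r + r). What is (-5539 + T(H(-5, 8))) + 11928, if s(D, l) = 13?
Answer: 6394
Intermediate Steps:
H(r, J) = (3 + J)/(2*r) (H(r, J) = (3 + J)/((2*r)) = (3 + J)*(1/(2*r)) = (3 + J)/(2*r))
T(p) = 5 (T(p) = -8 + 13 = 5)
(-5539 + T(H(-5, 8))) + 11928 = (-5539 + 5) + 11928 = -5534 + 11928 = 6394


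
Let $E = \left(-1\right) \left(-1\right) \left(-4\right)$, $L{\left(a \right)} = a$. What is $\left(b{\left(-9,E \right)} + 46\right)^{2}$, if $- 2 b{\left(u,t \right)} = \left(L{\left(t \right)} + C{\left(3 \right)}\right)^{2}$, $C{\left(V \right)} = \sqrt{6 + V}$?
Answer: $\frac{8281}{4} \approx 2070.3$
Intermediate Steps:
$E = -4$ ($E = 1 \left(-4\right) = -4$)
$b{\left(u,t \right)} = - \frac{\left(3 + t\right)^{2}}{2}$ ($b{\left(u,t \right)} = - \frac{\left(t + \sqrt{6 + 3}\right)^{2}}{2} = - \frac{\left(t + \sqrt{9}\right)^{2}}{2} = - \frac{\left(t + 3\right)^{2}}{2} = - \frac{\left(3 + t\right)^{2}}{2}$)
$\left(b{\left(-9,E \right)} + 46\right)^{2} = \left(- \frac{\left(3 - 4\right)^{2}}{2} + 46\right)^{2} = \left(- \frac{\left(-1\right)^{2}}{2} + 46\right)^{2} = \left(\left(- \frac{1}{2}\right) 1 + 46\right)^{2} = \left(- \frac{1}{2} + 46\right)^{2} = \left(\frac{91}{2}\right)^{2} = \frac{8281}{4}$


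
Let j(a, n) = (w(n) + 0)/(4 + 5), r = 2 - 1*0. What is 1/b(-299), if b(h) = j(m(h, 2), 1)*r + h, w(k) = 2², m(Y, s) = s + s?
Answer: -9/2683 ≈ -0.0033545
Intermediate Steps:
r = 2 (r = 2 + 0 = 2)
m(Y, s) = 2*s
w(k) = 4
j(a, n) = 4/9 (j(a, n) = (4 + 0)/(4 + 5) = 4/9)
b(h) = 8/9 + h (b(h) = (4/9)*2 + h = 8/9 + h)
1/b(-299) = 1/(8/9 - 299) = 1/(-2683/9) = -9/2683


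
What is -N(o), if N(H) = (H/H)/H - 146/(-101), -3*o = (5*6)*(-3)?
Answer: -4481/3030 ≈ -1.4789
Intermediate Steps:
o = 30 (o = -5*6*(-3)/3 = -10*(-3) = -⅓*(-90) = 30)
N(H) = 146/101 + 1/H (N(H) = 1/H - 146*(-1/101) = 1/H + 146/101 = 146/101 + 1/H)
-N(o) = -(146/101 + 1/30) = -1*4481/3030 = -4481/3030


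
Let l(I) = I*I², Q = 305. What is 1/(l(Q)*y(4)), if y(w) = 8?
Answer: 1/226981000 ≈ 4.4057e-9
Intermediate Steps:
l(I) = I³
1/(l(Q)*y(4)) = 1/(305³*8) = 1/(28372625*8) = 1/226981000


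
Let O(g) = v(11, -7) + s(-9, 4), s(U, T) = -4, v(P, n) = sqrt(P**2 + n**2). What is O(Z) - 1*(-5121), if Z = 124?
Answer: 5117 + sqrt(170) ≈ 5130.0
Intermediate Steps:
O(g) = -4 + sqrt(170) (O(g) = sqrt(11**2 + (-7)**2) - 4 = sqrt(121 + 49) - 4 = sqrt(170) - 4 = -4 + sqrt(170))
O(Z) - 1*(-5121) = (-4 + sqrt(170)) - 1*(-5121) = (-4 + sqrt(170)) + 5121 = 5117 + sqrt(170)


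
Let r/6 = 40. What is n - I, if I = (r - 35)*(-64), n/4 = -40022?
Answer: -146968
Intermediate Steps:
n = -160088 (n = 4*(-40022) = -160088)
r = 240 (r = 6*40 = 240)
I = -13120 (I = (240 - 35)*(-64) = 205*(-64) = -13120)
n - I = -160088 - 1*(-13120) = -160088 + 13120 = -146968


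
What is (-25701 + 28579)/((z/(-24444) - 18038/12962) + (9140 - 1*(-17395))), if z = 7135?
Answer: 455937261192/4203449498369 ≈ 0.10847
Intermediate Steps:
(-25701 + 28579)/((z/(-24444) - 18038/12962) + (9140 - 1*(-17395))) = (-25701 + 28579)/((7135/(-24444) - 18038/12962) + (9140 - 1*(-17395))) = 2878/((7135*(-1/24444) - 18038*1/12962) + (9140 + 17395)) = 2878/((-7135/24444 - 9019/6481) + 26535) = 2878/(-266702371/158421564 + 26535) = 2878/(4203449498369/158421564) = 2878*(158421564/4203449498369) = 455937261192/4203449498369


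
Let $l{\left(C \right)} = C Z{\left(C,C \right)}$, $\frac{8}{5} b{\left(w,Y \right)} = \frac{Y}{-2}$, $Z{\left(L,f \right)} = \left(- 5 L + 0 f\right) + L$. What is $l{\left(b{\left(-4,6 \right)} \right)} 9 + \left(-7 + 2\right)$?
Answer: $- \frac{2105}{16} \approx -131.56$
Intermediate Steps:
$Z{\left(L,f \right)} = - 4 L$ ($Z{\left(L,f \right)} = \left(- 5 L + 0\right) + L = - 5 L + L = - 4 L$)
$b{\left(w,Y \right)} = - \frac{5 Y}{16}$ ($b{\left(w,Y \right)} = \frac{5 \frac{Y}{-2}}{8} = \frac{5 Y \left(- \frac{1}{2}\right)}{8} = \frac{5 \left(- \frac{Y}{2}\right)}{8} = - \frac{5 Y}{16}$)
$l{\left(C \right)} = - 4 C^{2}$ ($l{\left(C \right)} = C \left(- 4 C\right) = - 4 C^{2}$)
$l{\left(b{\left(-4,6 \right)} \right)} 9 + \left(-7 + 2\right) = - 4 \left(\left(- \frac{5}{16}\right) 6\right)^{2} \cdot 9 + \left(-7 + 2\right) = - 4 \left(- \frac{15}{8}\right)^{2} \cdot 9 - 5 = \left(-4\right) \frac{225}{64} \cdot 9 - 5 = \left(- \frac{225}{16}\right) 9 - 5 = - \frac{2025}{16} - 5 = - \frac{2105}{16}$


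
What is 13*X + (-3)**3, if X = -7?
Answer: -118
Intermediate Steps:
13*X + (-3)**3 = 13*(-7) + (-3)**3 = -91 - 27 = -118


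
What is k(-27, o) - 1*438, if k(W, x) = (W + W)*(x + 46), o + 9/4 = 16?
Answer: -7329/2 ≈ -3664.5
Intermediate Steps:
o = 55/4 (o = -9/4 + 16 = 55/4 ≈ 13.750)
k(W, x) = 2*W*(46 + x) (k(W, x) = (2*W)*(46 + x) = 2*W*(46 + x))
k(-27, o) - 1*438 = 2*(-27)*(46 + 55/4) - 1*438 = 2*(-27)*(239/4) - 438 = -6453/2 - 438 = -7329/2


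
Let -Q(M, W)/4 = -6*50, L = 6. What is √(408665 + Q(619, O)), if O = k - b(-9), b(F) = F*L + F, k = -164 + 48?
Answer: √409865 ≈ 640.21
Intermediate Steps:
k = -116
b(F) = 7*F (b(F) = F*6 + F = 6*F + F = 7*F)
O = -53 (O = -116 - 7*(-9) = -116 - 1*(-63) = -116 + 63 = -53)
Q(M, W) = 1200 (Q(M, W) = -(-24)*50 = -4*(-300) = 1200)
√(408665 + Q(619, O)) = √(408665 + 1200) = √409865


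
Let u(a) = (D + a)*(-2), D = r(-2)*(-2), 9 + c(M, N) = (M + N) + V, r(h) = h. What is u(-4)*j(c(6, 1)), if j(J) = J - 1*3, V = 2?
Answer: 0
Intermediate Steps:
c(M, N) = -7 + M + N (c(M, N) = -9 + ((M + N) + 2) = -9 + (2 + M + N) = -7 + M + N)
j(J) = -3 + J (j(J) = J - 3 = -3 + J)
D = 4 (D = -2*(-2) = 4)
u(a) = -8 - 2*a (u(a) = (4 + a)*(-2) = -8 - 2*a)
u(-4)*j(c(6, 1)) = (-8 - 2*(-4))*(-3 + (-7 + 6 + 1)) = (-8 + 8)*(-3 + 0) = 0*(-3) = 0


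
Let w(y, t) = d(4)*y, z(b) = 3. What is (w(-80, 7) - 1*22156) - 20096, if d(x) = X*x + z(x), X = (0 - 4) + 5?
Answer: -42812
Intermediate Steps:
X = 1 (X = -4 + 5 = 1)
d(x) = 3 + x (d(x) = 1*x + 3 = x + 3 = 3 + x)
w(y, t) = 7*y (w(y, t) = (3 + 4)*y = 7*y)
(w(-80, 7) - 1*22156) - 20096 = (7*(-80) - 1*22156) - 20096 = (-560 - 22156) - 20096 = -22716 - 20096 = -42812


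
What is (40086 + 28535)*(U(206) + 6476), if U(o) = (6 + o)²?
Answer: 3528491820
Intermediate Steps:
(40086 + 28535)*(U(206) + 6476) = (40086 + 28535)*((6 + 206)² + 6476) = 68621*(212² + 6476) = 68621*(44944 + 6476) = 68621*51420 = 3528491820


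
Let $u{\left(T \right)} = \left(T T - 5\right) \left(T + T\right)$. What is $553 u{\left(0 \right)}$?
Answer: $0$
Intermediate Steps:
$u{\left(T \right)} = 2 T \left(-5 + T^{2}\right)$ ($u{\left(T \right)} = \left(T^{2} - 5\right) 2 T = \left(-5 + T^{2}\right) 2 T = 2 T \left(-5 + T^{2}\right)$)
$553 u{\left(0 \right)} = 553 \cdot 2 \cdot 0 \left(-5 + 0^{2}\right) = 553 \cdot 2 \cdot 0 \left(-5 + 0\right) = 553 \cdot 2 \cdot 0 \left(-5\right) = 553 \cdot 0 = 0$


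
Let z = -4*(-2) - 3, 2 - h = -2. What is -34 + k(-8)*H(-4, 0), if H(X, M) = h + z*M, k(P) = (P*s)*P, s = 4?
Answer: 990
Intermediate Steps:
h = 4 (h = 2 - 1*(-2) = 2 + 2 = 4)
k(P) = 4*P**2 (k(P) = (P*4)*P = (4*P)*P = 4*P**2)
z = 5 (z = 8 - 3 = 5)
H(X, M) = 4 + 5*M
-34 + k(-8)*H(-4, 0) = -34 + (4*(-8)**2)*(4 + 5*0) = -34 + (4*64)*(4 + 0) = -34 + 256*4 = -34 + 1024 = 990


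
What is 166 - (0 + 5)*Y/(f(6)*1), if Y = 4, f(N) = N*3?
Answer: 1484/9 ≈ 164.89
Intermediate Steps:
f(N) = 3*N
166 - (0 + 5)*Y/(f(6)*1) = 166 - (0 + 5)*4/((3*6)*1) = 166 - 5*4/(18*1) = 166 - 20/18 = 166 - 1*10/9 = 166 - 10/9 = 1484/9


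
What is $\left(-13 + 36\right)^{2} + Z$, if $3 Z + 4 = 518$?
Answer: $\frac{2101}{3} \approx 700.33$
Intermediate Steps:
$Z = \frac{514}{3}$ ($Z = - \frac{4}{3} + \frac{1}{3} \cdot 518 = - \frac{4}{3} + \frac{518}{3} = \frac{514}{3} \approx 171.33$)
$\left(-13 + 36\right)^{2} + Z = \left(-13 + 36\right)^{2} + \frac{514}{3} = 23^{2} + \frac{514}{3} = 529 + \frac{514}{3} = \frac{2101}{3}$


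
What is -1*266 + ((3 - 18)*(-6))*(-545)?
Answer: -49316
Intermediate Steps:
-1*266 + ((3 - 18)*(-6))*(-545) = -266 - 15*(-6)*(-545) = -266 + 90*(-545) = -266 - 49050 = -49316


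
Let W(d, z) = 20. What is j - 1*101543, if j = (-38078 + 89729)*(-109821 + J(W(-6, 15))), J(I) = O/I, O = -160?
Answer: -5672879222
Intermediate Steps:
J(I) = -160/I
j = -5672777679 (j = (-38078 + 89729)*(-109821 - 160/20) = 51651*(-109821 - 160*1/20) = 51651*(-109821 - 8) = 51651*(-109829) = -5672777679)
j - 1*101543 = -5672777679 - 1*101543 = -5672777679 - 101543 = -5672879222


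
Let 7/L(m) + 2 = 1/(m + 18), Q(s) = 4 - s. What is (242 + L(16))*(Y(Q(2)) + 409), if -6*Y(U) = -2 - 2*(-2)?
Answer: 19586576/201 ≈ 97446.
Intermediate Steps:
L(m) = 7/(-2 + 1/(18 + m)) (L(m) = 7/(-2 + 1/(m + 18)) = 7/(-2 + 1/(18 + m)))
Y(U) = -⅓ (Y(U) = -(-2 - 2*(-2))/6 = -(-2 + 4)/6 = -⅙*2 = -⅓)
(242 + L(16))*(Y(Q(2)) + 409) = (242 + 7*(-18 - 1*16)/(35 + 2*16))*(-⅓ + 409) = (242 + 7*(-18 - 16)/(35 + 32))*(1226/3) = (242 + 7*(-34)/67)*(1226/3) = (242 + 7*(1/67)*(-34))*(1226/3) = (242 - 238/67)*(1226/3) = (15976/67)*(1226/3) = 19586576/201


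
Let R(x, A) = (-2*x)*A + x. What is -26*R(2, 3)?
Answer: 260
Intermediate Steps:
R(x, A) = x - 2*A*x (R(x, A) = -2*A*x + x = x - 2*A*x)
-26*R(2, 3) = -52*(1 - 2*3) = -52*(1 - 6) = -52*(-5) = -26*(-10) = 260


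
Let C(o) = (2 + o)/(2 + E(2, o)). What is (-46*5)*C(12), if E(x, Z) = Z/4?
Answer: -644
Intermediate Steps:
E(x, Z) = Z/4 (E(x, Z) = Z*(¼) = Z/4)
C(o) = (2 + o)/(2 + o/4)
(-46*5)*C(12) = (-46*5)*(4*(2 + 12)/(8 + 12)) = -920*14/20 = -230*14/5 = -644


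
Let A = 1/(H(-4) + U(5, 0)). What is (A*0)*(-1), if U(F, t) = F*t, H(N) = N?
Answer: 0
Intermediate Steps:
A = -1/4 (A = 1/(-4 + 5*0) = 1/(-4 + 0) = 1/(-4) = -1/4 ≈ -0.25000)
(A*0)*(-1) = -1/4*0*(-1) = 0*(-1) = 0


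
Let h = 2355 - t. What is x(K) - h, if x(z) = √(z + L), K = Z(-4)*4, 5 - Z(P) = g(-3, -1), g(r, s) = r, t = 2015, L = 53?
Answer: -340 + √85 ≈ -330.78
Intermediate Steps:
h = 340 (h = 2355 - 1*2015 = 2355 - 2015 = 340)
Z(P) = 8 (Z(P) = 5 - 1*(-3) = 5 + 3 = 8)
K = 32 (K = 8*4 = 32)
x(z) = √(53 + z) (x(z) = √(z + 53) = √(53 + z))
x(K) - h = √(53 + 32) - 1*340 = √85 - 340 = -340 + √85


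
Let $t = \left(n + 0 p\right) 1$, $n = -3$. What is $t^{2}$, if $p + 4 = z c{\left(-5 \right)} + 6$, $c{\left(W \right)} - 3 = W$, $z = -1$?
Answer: $9$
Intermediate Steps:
$c{\left(W \right)} = 3 + W$
$p = 4$ ($p = -4 + \left(- (3 - 5) + 6\right) = -4 + \left(\left(-1\right) \left(-2\right) + 6\right) = -4 + \left(2 + 6\right) = -4 + 8 = 4$)
$t = -3$ ($t = \left(-3 + 0 \cdot 4\right) 1 = \left(-3 + 0\right) 1 = \left(-3\right) 1 = -3$)
$t^{2} = \left(-3\right)^{2} = 9$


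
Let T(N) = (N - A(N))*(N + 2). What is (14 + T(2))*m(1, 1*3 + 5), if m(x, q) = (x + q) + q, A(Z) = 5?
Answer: 34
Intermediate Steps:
m(x, q) = x + 2*q (m(x, q) = (q + x) + q = x + 2*q)
T(N) = (-5 + N)*(2 + N) (T(N) = (N - 1*5)*(N + 2) = (N - 5)*(2 + N) = (-5 + N)*(2 + N))
(14 + T(2))*m(1, 1*3 + 5) = (14 + (-10 + 2² - 3*2))*(1 + 2*(1*3 + 5)) = (14 + (-10 + 4 - 6))*(1 + 2*(3 + 5)) = (14 - 12)*(1 + 2*8) = 2*(1 + 16) = 2*17 = 34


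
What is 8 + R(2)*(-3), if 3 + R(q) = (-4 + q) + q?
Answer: 17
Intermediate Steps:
R(q) = -7 + 2*q (R(q) = -3 + ((-4 + q) + q) = -3 + (-4 + 2*q) = -7 + 2*q)
8 + R(2)*(-3) = 8 + (-7 + 2*2)*(-3) = 8 + (-7 + 4)*(-3) = 8 - 3*(-3) = 8 + 9 = 17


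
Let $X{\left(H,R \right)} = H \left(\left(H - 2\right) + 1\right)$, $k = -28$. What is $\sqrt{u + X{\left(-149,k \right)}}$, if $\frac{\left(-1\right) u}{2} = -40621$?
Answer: $2 \sqrt{25898} \approx 321.86$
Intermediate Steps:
$u = 81242$ ($u = \left(-2\right) \left(-40621\right) = 81242$)
$X{\left(H,R \right)} = H \left(-1 + H\right)$ ($X{\left(H,R \right)} = H \left(\left(H - 2\right) + 1\right) = H \left(\left(-2 + H\right) + 1\right) = H \left(-1 + H\right)$)
$\sqrt{u + X{\left(-149,k \right)}} = \sqrt{81242 - 149 \left(-1 - 149\right)} = \sqrt{81242 - -22350} = \sqrt{81242 + 22350} = \sqrt{103592} = 2 \sqrt{25898}$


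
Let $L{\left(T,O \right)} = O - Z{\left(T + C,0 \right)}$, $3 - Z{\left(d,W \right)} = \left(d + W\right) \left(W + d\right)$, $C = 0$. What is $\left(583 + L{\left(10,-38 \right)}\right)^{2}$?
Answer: $412164$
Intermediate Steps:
$Z{\left(d,W \right)} = 3 - \left(W + d\right)^{2}$ ($Z{\left(d,W \right)} = 3 - \left(d + W\right) \left(W + d\right) = 3 - \left(W + d\right) \left(W + d\right) = 3 - \left(W + d\right)^{2}$)
$L{\left(T,O \right)} = -3 + O + T^{2}$ ($L{\left(T,O \right)} = O - \left(3 - \left(0 + \left(T + 0\right)\right)^{2}\right) = O - \left(3 - \left(0 + T\right)^{2}\right) = O - \left(3 - T^{2}\right) = O + \left(-3 + T^{2}\right) = -3 + O + T^{2}$)
$\left(583 + L{\left(10,-38 \right)}\right)^{2} = \left(583 - \left(41 - 100\right)\right)^{2} = \left(583 - -59\right)^{2} = \left(583 + 59\right)^{2} = 642^{2} = 412164$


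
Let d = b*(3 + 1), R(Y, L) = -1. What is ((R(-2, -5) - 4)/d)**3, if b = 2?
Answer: -125/512 ≈ -0.24414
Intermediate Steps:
d = 8 (d = 2*(3 + 1) = 2*4 = 8)
((R(-2, -5) - 4)/d)**3 = ((-1 - 4)/8)**3 = (-5*1/8)**3 = (-5/8)**3 = -125/512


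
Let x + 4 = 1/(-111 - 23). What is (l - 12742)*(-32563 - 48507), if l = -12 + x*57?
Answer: 1052485225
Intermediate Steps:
x = -537/134 (x = -4 + 1/(-111 - 23) = -4 + 1/(-134) = -4 - 1/134 = -537/134 ≈ -4.0075)
l = -32217/134 (l = -12 - 537/134*57 = -12 - 30609/134 = -32217/134 ≈ -240.43)
(l - 12742)*(-32563 - 48507) = (-32217/134 - 12742)*(-32563 - 48507) = -1739645/134*(-81070) = 1052485225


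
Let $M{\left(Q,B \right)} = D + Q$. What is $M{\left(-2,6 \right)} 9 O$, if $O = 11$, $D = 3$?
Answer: $99$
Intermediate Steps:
$M{\left(Q,B \right)} = 3 + Q$
$M{\left(-2,6 \right)} 9 O = \left(3 - 2\right) 9 \cdot 11 = 1 \cdot 9 \cdot 11 = 9 \cdot 11 = 99$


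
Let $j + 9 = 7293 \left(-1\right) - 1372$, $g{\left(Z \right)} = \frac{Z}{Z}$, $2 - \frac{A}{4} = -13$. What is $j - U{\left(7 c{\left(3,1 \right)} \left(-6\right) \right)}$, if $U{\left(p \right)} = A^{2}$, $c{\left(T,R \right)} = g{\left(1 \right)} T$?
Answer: $-12274$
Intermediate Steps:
$A = 60$ ($A = 8 - -52 = 8 + 52 = 60$)
$g{\left(Z \right)} = 1$
$c{\left(T,R \right)} = T$ ($c{\left(T,R \right)} = 1 T = T$)
$U{\left(p \right)} = 3600$ ($U{\left(p \right)} = 60^{2} = 3600$)
$j = -8674$ ($j = -9 + \left(7293 \left(-1\right) - 1372\right) = -9 - 8665 = -8674$)
$j - U{\left(7 c{\left(3,1 \right)} \left(-6\right) \right)} = -8674 - 3600 = -12274$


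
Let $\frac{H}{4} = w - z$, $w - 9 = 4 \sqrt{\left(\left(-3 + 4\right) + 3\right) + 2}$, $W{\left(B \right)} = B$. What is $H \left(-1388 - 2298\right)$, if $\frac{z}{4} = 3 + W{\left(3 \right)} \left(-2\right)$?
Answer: $-309624 - 58976 \sqrt{6} \approx -4.5409 \cdot 10^{5}$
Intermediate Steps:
$w = 9 + 4 \sqrt{6}$ ($w = 9 + 4 \sqrt{\left(\left(-3 + 4\right) + 3\right) + 2} = 9 + 4 \sqrt{\left(1 + 3\right) + 2} = 9 + 4 \sqrt{4 + 2} = 9 + 4 \sqrt{6} \approx 18.798$)
$z = -12$ ($z = 4 \left(3 + 3 \left(-2\right)\right) = 4 \left(3 - 6\right) = 4 \left(-3\right) = -12$)
$H = 84 + 16 \sqrt{6}$ ($H = 4 \left(\left(9 + 4 \sqrt{6}\right) - -12\right) = 4 \left(\left(9 + 4 \sqrt{6}\right) + 12\right) = 4 \left(21 + 4 \sqrt{6}\right) = 84 + 16 \sqrt{6} \approx 123.19$)
$H \left(-1388 - 2298\right) = \left(84 + 16 \sqrt{6}\right) \left(-1388 - 2298\right) = \left(84 + 16 \sqrt{6}\right) \left(-3686\right) = -309624 - 58976 \sqrt{6}$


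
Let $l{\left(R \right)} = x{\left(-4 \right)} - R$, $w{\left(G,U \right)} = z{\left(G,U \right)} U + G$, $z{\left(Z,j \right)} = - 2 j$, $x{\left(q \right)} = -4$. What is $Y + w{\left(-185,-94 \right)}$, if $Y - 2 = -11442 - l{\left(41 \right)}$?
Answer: $-29252$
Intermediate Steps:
$w{\left(G,U \right)} = G - 2 U^{2}$ ($w{\left(G,U \right)} = - 2 U U + G = - 2 U^{2} + G = G - 2 U^{2}$)
$l{\left(R \right)} = -4 - R$
$Y = -11395$ ($Y = 2 - \left(11438 - 41\right) = 2 - 11397 = -11395$)
$Y + w{\left(-185,-94 \right)} = -11395 - \left(185 + 2 \left(-94\right)^{2}\right) = -11395 - 17857 = -29252$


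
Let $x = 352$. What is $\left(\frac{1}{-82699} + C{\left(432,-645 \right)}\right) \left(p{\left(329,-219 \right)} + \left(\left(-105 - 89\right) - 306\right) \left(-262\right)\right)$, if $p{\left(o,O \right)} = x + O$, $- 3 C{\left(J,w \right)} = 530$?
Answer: $- \frac{1915873805303}{82699} \approx -2.3167 \cdot 10^{7}$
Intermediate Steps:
$C{\left(J,w \right)} = - \frac{530}{3}$ ($C{\left(J,w \right)} = \left(- \frac{1}{3}\right) 530 = - \frac{530}{3}$)
$p{\left(o,O \right)} = 352 + O$
$\left(\frac{1}{-82699} + C{\left(432,-645 \right)}\right) \left(p{\left(329,-219 \right)} + \left(\left(-105 - 89\right) - 306\right) \left(-262\right)\right) = \left(\frac{1}{-82699} - \frac{530}{3}\right) \left(\left(352 - 219\right) + \left(\left(-105 - 89\right) - 306\right) \left(-262\right)\right) = \left(- \frac{1}{82699} - \frac{530}{3}\right) \left(133 + \left(\left(-105 - 89\right) - 306\right) \left(-262\right)\right) = - \frac{43830473 \left(133 + \left(-194 - 306\right) \left(-262\right)\right)}{248097} = - \frac{43830473 \left(133 - -131000\right)}{248097} = - \frac{43830473 \left(133 + 131000\right)}{248097} = \left(- \frac{43830473}{248097}\right) 131133 = - \frac{1915873805303}{82699}$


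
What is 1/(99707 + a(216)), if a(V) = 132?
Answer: 1/99839 ≈ 1.0016e-5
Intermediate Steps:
1/(99707 + a(216)) = 1/(99707 + 132) = 1/99839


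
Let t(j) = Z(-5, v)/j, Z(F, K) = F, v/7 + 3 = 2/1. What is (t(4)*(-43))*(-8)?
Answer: -430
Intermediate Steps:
v = -7 (v = -21 + 7*(2/1) = -21 + 7*(2*1) = -21 + 7*2 = -21 + 14 = -7)
t(j) = -5/j
(t(4)*(-43))*(-8) = (-5/4*(-43))*(-8) = (-5*¼*(-43))*(-8) = -5/4*(-43)*(-8) = (215/4)*(-8) = -430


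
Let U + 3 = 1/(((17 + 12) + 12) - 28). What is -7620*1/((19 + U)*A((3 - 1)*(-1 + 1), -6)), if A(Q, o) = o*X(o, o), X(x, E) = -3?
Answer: -16510/627 ≈ -26.332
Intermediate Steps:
A(Q, o) = -3*o (A(Q, o) = o*(-3) = -3*o)
U = -38/13 (U = -3 + 1/(((17 + 12) + 12) - 28) = -3 + 1/((29 + 12) - 28) = -3 + 1/(41 - 28) = -3 + 1/13 = -38/13 ≈ -2.9231)
-7620*1/((19 + U)*A((3 - 1)*(-1 + 1), -6)) = -7620*1/(18*(19 - 38/13)) = -7620/((209/13)*18) = -7620/3762/13 = -7620*13/3762 = -16510/627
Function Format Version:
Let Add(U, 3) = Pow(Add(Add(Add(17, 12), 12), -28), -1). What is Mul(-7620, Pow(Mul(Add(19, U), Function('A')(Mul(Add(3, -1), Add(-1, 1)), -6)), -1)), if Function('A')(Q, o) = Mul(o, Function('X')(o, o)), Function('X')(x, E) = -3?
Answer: Rational(-16510, 627) ≈ -26.332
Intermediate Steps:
Function('A')(Q, o) = Mul(-3, o) (Function('A')(Q, o) = Mul(o, -3) = Mul(-3, o))
U = Rational(-38, 13) (U = Add(-3, Pow(Add(Add(Add(17, 12), 12), -28), -1)) = Add(-3, Pow(Add(Add(29, 12), -28), -1)) = Add(-3, Pow(Add(41, -28), -1)) = Add(-3, Pow(13, -1)) = Add(-3, Rational(1, 13)) = Rational(-38, 13) ≈ -2.9231)
Mul(-7620, Pow(Mul(Add(19, U), Function('A')(Mul(Add(3, -1), Add(-1, 1)), -6)), -1)) = Mul(-7620, Pow(Mul(Add(19, Rational(-38, 13)), Mul(-3, -6)), -1)) = Mul(-7620, Pow(Mul(Rational(209, 13), 18), -1)) = Mul(-7620, Pow(Rational(3762, 13), -1)) = Mul(-7620, Rational(13, 3762)) = Rational(-16510, 627)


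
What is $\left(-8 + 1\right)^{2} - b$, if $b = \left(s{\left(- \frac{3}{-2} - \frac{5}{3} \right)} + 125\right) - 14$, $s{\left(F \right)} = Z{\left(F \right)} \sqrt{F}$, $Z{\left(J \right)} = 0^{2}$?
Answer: $-62$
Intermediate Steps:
$Z{\left(J \right)} = 0$
$s{\left(F \right)} = 0$ ($s{\left(F \right)} = 0 \sqrt{F} = 0$)
$b = 111$ ($b = \left(0 + 125\right) - 14 = 125 - 14 = 111$)
$\left(-8 + 1\right)^{2} - b = \left(-8 + 1\right)^{2} - 111 = \left(-7\right)^{2} - 111 = 49 - 111 = -62$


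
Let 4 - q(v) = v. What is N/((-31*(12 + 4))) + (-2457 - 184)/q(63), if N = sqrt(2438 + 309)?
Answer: 2641/59 - sqrt(2747)/496 ≈ 44.657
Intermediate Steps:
q(v) = 4 - v
N = sqrt(2747) ≈ 52.412
N/((-31*(12 + 4))) + (-2457 - 184)/q(63) = sqrt(2747)/((-31*(12 + 4))) + (-2457 - 184)/(4 - 1*63) = sqrt(2747)/((-31*16)) - 2641/(4 - 63) = sqrt(2747)/(-496) - 2641/(-59) = sqrt(2747)*(-1/496) - 2641*(-1/59) = -sqrt(2747)/496 + 2641/59 = 2641/59 - sqrt(2747)/496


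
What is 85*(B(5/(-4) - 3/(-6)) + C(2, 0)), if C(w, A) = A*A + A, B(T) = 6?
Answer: 510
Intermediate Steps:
C(w, A) = A + A² (C(w, A) = A² + A = A + A²)
85*(B(5/(-4) - 3/(-6)) + C(2, 0)) = 85*(6 + 0*(1 + 0)) = 85*(6 + 0*1) = 85*(6 + 0) = 85*6 = 510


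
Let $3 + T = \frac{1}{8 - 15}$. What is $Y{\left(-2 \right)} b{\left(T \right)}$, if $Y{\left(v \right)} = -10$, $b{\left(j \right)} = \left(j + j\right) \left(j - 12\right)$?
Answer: $- \frac{46640}{49} \approx -951.84$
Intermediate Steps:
$T = - \frac{22}{7}$ ($T = -3 + \frac{1}{8 - 15} = -3 + \frac{1}{-7} = -3 - \frac{1}{7} = - \frac{22}{7} \approx -3.1429$)
$b{\left(j \right)} = 2 j \left(-12 + j\right)$
$Y{\left(-2 \right)} b{\left(T \right)} = - 10 \cdot 2 \left(- \frac{22}{7}\right) \left(-12 - \frac{22}{7}\right) = - 10 \cdot 2 \left(- \frac{22}{7}\right) \left(- \frac{106}{7}\right) = \left(-10\right) \frac{4664}{49} = - \frac{46640}{49}$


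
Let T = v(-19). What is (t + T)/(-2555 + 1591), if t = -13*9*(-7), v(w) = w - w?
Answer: -819/964 ≈ -0.84958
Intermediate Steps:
v(w) = 0
t = 819 (t = -117*(-7) = 819)
T = 0
(t + T)/(-2555 + 1591) = (819 + 0)/(-2555 + 1591) = 819/(-964) = 819*(-1/964) = -819/964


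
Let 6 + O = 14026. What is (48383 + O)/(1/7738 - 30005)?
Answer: -482874414/232178689 ≈ -2.0798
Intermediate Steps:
O = 14020 (O = -6 + 14026 = 14020)
(48383 + O)/(1/7738 - 30005) = (48383 + 14020)/(1/7738 - 30005) = 62403/(1/7738 - 30005) = 62403/(-232178689/7738) = 62403*(-7738/232178689) = -482874414/232178689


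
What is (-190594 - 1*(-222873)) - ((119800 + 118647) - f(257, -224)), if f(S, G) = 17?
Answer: -206151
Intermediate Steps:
(-190594 - 1*(-222873)) - ((119800 + 118647) - f(257, -224)) = (-190594 - 1*(-222873)) - ((119800 + 118647) - 1*17) = (-190594 + 222873) - (238447 - 17) = 32279 - 1*238430 = 32279 - 238430 = -206151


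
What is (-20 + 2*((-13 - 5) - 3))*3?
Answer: -186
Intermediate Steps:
(-20 + 2*((-13 - 5) - 3))*3 = (-20 + 2*(-18 - 3))*3 = (-20 + 2*(-21))*3 = (-20 - 42)*3 = -62*3 = -186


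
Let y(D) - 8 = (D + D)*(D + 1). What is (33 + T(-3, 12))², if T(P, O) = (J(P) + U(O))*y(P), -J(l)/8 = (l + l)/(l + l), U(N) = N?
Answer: 12769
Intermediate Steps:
y(D) = 8 + 2*D*(1 + D) (y(D) = 8 + (D + D)*(D + 1) = 8 + (2*D)*(1 + D) = 8 + 2*D*(1 + D))
J(l) = -8 (J(l) = -8*(l + l)/(l + l) = -8*2*l/(2*l) = -8*2*l*1/(2*l) = -8*1 = -8)
T(P, O) = (-8 + O)*(8 + 2*P + 2*P²)
(33 + T(-3, 12))² = (33 + 2*(-8 + 12)*(4 - 3 + (-3)²))² = (33 + 2*4*(4 - 3 + 9))² = (33 + 2*4*10)² = (33 + 80)² = 113² = 12769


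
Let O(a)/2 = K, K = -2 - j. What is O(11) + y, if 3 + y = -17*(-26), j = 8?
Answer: 419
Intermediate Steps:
K = -10 (K = -2 - 1*8 = -2 - 8 = -10)
O(a) = -20 (O(a) = 2*(-10) = -20)
y = 439 (y = -3 - 17*(-26) = -3 + 442 = 439)
O(11) + y = -20 + 439 = 419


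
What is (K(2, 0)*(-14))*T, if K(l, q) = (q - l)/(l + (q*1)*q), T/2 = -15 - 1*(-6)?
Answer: -252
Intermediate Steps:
T = -18 (T = 2*(-15 - 1*(-6)) = 2*(-15 + 6) = 2*(-9) = -18)
K(l, q) = (q - l)/(l + q**2) (K(l, q) = (q - l)/(l + q*q) = (q - l)/(l + q**2))
(K(2, 0)*(-14))*T = (((0 - 1*2)/(2 + 0**2))*(-14))*(-18) = (((0 - 2)/(2 + 0))*(-14))*(-18) = ((-2/2)*(-14))*(-18) = (((1/2)*(-2))*(-14))*(-18) = -1*(-14)*(-18) = 14*(-18) = -252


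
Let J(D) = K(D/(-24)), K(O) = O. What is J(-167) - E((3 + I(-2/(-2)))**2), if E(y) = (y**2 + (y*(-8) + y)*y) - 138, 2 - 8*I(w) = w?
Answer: 4406249/6144 ≈ 717.16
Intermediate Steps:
I(w) = 1/4 - w/8
J(D) = -D/24 (J(D) = D/(-24) = D*(-1/24) = -D/24)
E(y) = -138 - 6*y**2 (E(y) = (y**2 + (-8*y + y)*y) - 138 = (y**2 + (-7*y)*y) - 138 = (y**2 - 7*y**2) - 138 = -6*y**2 - 138 = -138 - 6*y**2)
J(-167) - E((3 + I(-2/(-2)))**2) = -1/24*(-167) - (-138 - 6*(3 + (1/4 - (-1)/(4*(-2))))**4) = 167/24 - (-138 - 6*(3 + (1/4 - (-1)*(-1)/(4*2)))**4) = 167/24 - (-138 - 6*(3 + (1/4 - 1/8*1))**4) = 167/24 - (-138 - 6*(3 + (1/4 - 1/8))**4) = 167/24 - (-138 - 6*(3 + 1/8)**4) = 167/24 - (-138 - 6*((25/8)**2)**2) = 167/24 - (-138 - 6*(625/64)**2) = 167/24 - (-138 - 6*390625/4096) = 167/24 - (-138 - 1171875/2048) = 167/24 - 1*(-1454499/2048) = 167/24 + 1454499/2048 = 4406249/6144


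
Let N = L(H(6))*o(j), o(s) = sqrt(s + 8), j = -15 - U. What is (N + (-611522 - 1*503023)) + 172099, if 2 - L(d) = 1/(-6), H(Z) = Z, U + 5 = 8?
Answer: -942446 + 13*I*sqrt(10)/6 ≈ -9.4245e+5 + 6.8516*I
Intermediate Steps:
U = 3 (U = -5 + 8 = 3)
L(d) = 13/6 (L(d) = 2 - 1/(-6) = 2 - 1*(-1/6) = 2 + 1/6 = 13/6)
j = -18 (j = -15 - 1*3 = -15 - 3 = -18)
o(s) = sqrt(8 + s)
N = 13*I*sqrt(10)/6 (N = 13*sqrt(8 - 18)/6 = 13*sqrt(-10)/6 = 13*(I*sqrt(10))/6 = 13*I*sqrt(10)/6 ≈ 6.8516*I)
(N + (-611522 - 1*503023)) + 172099 = (13*I*sqrt(10)/6 + (-611522 - 1*503023)) + 172099 = (13*I*sqrt(10)/6 + (-611522 - 503023)) + 172099 = (13*I*sqrt(10)/6 - 1114545) + 172099 = (-1114545 + 13*I*sqrt(10)/6) + 172099 = -942446 + 13*I*sqrt(10)/6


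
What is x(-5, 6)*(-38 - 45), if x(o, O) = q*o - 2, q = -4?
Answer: -1494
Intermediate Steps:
x(o, O) = -2 - 4*o (x(o, O) = -4*o - 2 = -2 - 4*o)
x(-5, 6)*(-38 - 45) = (-2 - 4*(-5))*(-38 - 45) = (-2 + 20)*(-83) = 18*(-83) = -1494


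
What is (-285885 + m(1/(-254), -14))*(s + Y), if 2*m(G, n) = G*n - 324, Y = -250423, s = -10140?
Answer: 18931447349153/254 ≈ 7.4533e+10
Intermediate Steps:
m(G, n) = -162 + G*n/2 (m(G, n) = (G*n - 324)/2 = (-324 + G*n)/2 = -162 + G*n/2)
(-285885 + m(1/(-254), -14))*(s + Y) = (-285885 + (-162 + (1/2)*(-14)/(-254)))*(-10140 - 250423) = (-285885 + (-162 + (1/2)*(-1/254)*(-14)))*(-260563) = (-285885 + (-162 + 7/254))*(-260563) = (-285885 - 41141/254)*(-260563) = -72655931/254*(-260563) = 18931447349153/254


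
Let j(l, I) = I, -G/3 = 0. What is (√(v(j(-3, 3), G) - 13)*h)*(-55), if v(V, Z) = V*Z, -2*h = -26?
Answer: -715*I*√13 ≈ -2578.0*I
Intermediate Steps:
G = 0 (G = -3*0 = 0)
h = 13 (h = -½*(-26) = 13)
(√(v(j(-3, 3), G) - 13)*h)*(-55) = (√(3*0 - 13)*13)*(-55) = (√(0 - 13)*13)*(-55) = (√(-13)*13)*(-55) = ((I*√13)*13)*(-55) = (13*I*√13)*(-55) = -715*I*√13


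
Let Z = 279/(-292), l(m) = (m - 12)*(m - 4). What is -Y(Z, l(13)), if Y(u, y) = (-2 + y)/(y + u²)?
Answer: -596848/845217 ≈ -0.70615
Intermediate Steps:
l(m) = (-12 + m)*(-4 + m)
Z = -279/292 (Z = 279*(-1/292) = -279/292 ≈ -0.95548)
Y(u, y) = (-2 + y)/(y + u²)
-Y(Z, l(13)) = -(-2 + (48 + 13² - 16*13))/((48 + 13² - 16*13) + (-279/292)²) = -(-2 + (48 + 169 - 208))/((48 + 169 - 208) + 77841/85264) = -(-2 + 9)/(9 + 77841/85264) = -7/845217/85264 = -85264*7/845217 = -1*596848/845217 = -596848/845217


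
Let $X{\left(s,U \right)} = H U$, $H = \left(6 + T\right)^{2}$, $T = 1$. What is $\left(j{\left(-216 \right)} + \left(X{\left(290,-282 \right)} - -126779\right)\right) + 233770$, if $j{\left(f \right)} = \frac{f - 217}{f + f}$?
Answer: $\frac{149788225}{432} \approx 3.4673 \cdot 10^{5}$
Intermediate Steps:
$H = 49$ ($H = \left(6 + 1\right)^{2} = 7^{2} = 49$)
$j{\left(f \right)} = \frac{-217 + f}{2 f}$
$X{\left(s,U \right)} = 49 U$
$\left(j{\left(-216 \right)} + \left(X{\left(290,-282 \right)} - -126779\right)\right) + 233770 = \left(\frac{-217 - 216}{2 \left(-216\right)} + \left(49 \left(-282\right) - -126779\right)\right) + 233770 = \left(\frac{1}{2} \left(- \frac{1}{216}\right) \left(-433\right) + \left(-13818 + 126779\right)\right) + 233770 = \left(\frac{433}{432} + 112961\right) + 233770 = \frac{48799585}{432} + 233770 = \frac{149788225}{432}$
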